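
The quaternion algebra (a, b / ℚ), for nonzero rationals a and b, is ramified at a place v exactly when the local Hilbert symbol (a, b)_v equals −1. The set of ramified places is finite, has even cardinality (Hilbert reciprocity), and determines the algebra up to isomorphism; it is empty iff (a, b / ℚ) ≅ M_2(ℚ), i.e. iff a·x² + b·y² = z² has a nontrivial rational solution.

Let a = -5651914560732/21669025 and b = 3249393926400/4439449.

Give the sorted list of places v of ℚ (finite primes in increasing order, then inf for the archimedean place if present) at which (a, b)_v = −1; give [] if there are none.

[]

(a, b) ≡ (-943, 41) mod (ℚ^×)²; places V = {2, 3, 5, 7, 11, 17, 19, 23, 41, 43, ∞}.
(a,b)_43: α=0, u≡29; β=-2, v≡31 (mod 43); (29|43)=-1, (31|43)=+1; sign (−1)^0·-1^-2·+1^0 = +1.
(a,b)_7: α=-4, u≡4; β=-4, v≡6 (mod 7); (4|7)=+1, (6|7)=-1; sign (−1)^0·+1^-4·-1^-4 = +1.
(a,b)_41: α=1, u≡21; β=1, v≡36 (mod 41); (21|41)=+1, (36|41)=+1; sign (−1)^0·+1^1·+1^1 = +1.
(a,b)_11: α=2, u≡3; β=0, v≡2 (mod 11); (3|11)=+1, (2|11)=-1; sign (−1)^0·+1^0·-1^2 = +1.
(a,b)_2: α=2, β=8; u≡1, v≡1 (mod 8); ε(u)ε(v)=0·0, αω(v)=2·0, βω(u)=8·0; sum ≡ 0  ⇒  +1.
(a,b)_∞: sgn(-943)=−, sgn(41)=+, so +1.
(a,b)_3: α=4, u≡2; β=4, v≡2 (mod 3); (2|3)=-1, (2|3)=-1; sign (−1)^0·-1^4·-1^4 = +1.
(a,b)_17: α=2, u≡4; β=2, v≡11 (mod 17); (4|17)=+1, (11|17)=-1; sign (−1)^0·+1^2·-1^2 = +1.
(a,b)_23: α=3, u≡19; β=2, v≡1 (mod 23); (19|23)=-1, (1|23)=+1; sign (−1)^0·-1^2·+1^3 = +1.
(a,b)_19: α=-2, u≡5; β=0, v≡2 (mod 19); (5|19)=+1, (2|19)=-1; sign (−1)^0·+1^0·-1^-2 = +1.
(a,b)_5: α=-2, u≡3; β=2, v≡4 (mod 5); (3|5)=-1, (4|5)=+1; sign (−1)^0·-1^2·+1^-2 = +1.
Ram(a, b) = ∅: the form -943·x² + 41·y² − z² is isotropic over every ℚ_v, so by Hasse–Minkowski it is isotropic over ℚ.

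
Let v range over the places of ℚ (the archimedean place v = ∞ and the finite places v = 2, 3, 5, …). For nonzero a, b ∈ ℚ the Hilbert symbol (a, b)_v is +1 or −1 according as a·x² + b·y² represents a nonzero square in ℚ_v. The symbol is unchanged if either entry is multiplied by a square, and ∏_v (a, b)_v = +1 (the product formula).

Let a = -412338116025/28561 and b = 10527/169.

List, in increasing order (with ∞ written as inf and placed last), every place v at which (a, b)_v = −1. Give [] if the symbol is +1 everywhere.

[2, 3]

Mod squares: a ≡ -2001, b ≡ 87. Check v ∈ {∞, 2, 3, 5, 11, 13, 23, 29}.
v=23: a=23^1·(≡14), b=23^0·(≡2) mod 23; (14|23)=-1, (2|23)=+1; (−1)^{1·0·11}·(-1)^0·(+1)^1 = +1.
v=3: a=3^5·(≡2), b=3^1·(≡2) mod 3; (2|3)=-1, (2|3)=-1; (−1)^{5·1·1}·(-1)^1·(-1)^5 = -1.
v=∞: -2001 < 0 and 87 > 0  ⇒  (a,b)_∞ = +1.
v=2: v_2(a)=0, v_2(b)=0; units ≡ 7, 7 (mod 8); ε·ε+αω+βω = 1·1+0·0+0·0 ≡ 1  ⇒  (a,b)_2 = -1.
v=5: a=5^2·(≡4), b=5^0·(≡3) mod 5; (4|5)=+1, (3|5)=-1; (−1)^{2·0·2}·(+1)^0·(-1)^2 = +1.
v=11: a=11^2·(≡1), b=11^2·(≡8) mod 11; (1|11)=+1, (8|11)=-1; (−1)^{2·2·5}·(+1)^2·(-1)^2 = +1.
v=29: a=29^3·(≡11), b=29^1·(≡26) mod 29; (11|29)=-1, (26|29)=-1; (−1)^{3·1·14}·(-1)^1·(-1)^3 = +1.
v=13: a=13^-4·(≡9), b=13^-2·(≡10) mod 13; (9|13)=+1, (10|13)=+1; (−1)^{-4·-2·6}·(+1)^-2·(+1)^-4 = +1.
|Ram(-2001, 87)| = 2, even; anisotropic at {2, 3}.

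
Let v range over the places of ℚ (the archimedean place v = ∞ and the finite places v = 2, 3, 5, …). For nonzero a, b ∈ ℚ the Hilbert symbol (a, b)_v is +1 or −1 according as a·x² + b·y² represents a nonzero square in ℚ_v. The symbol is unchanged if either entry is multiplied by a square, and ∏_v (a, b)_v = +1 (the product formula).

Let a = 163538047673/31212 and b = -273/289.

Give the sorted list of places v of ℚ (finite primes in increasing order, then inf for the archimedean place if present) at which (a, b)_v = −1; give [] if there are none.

[2, 3, 7, 19, 43, 53]

Mod squares: a ≡ 1688739, b ≡ -273. Check v ∈ {∞, 2, 3, 7, 11, 13, 17, 19, 43, 53}.
v=3: a=3^-3·(≡2), b=3^1·(≡2) mod 3; (2|3)=-1, (2|3)=-1; (−1)^{-3·1·1}·(-1)^1·(-1)^-3 = -1.
v=7: a=7^4·(≡5), b=7^1·(≡5) mod 7; (5|7)=-1, (5|7)=-1; (−1)^{4·1·3}·(-1)^1·(-1)^4 = -1.
v=∞: 1688739 > 0 and -273 < 0  ⇒  (a,b)_∞ = +1.
v=13: a=13^1·(≡7), b=13^1·(≡6) mod 13; (7|13)=-1, (6|13)=-1; (−1)^{1·1·6}·(-1)^1·(-1)^1 = +1.
v=43: a=43^1·(≡9), b=43^0·(≡12) mod 43; (9|43)=+1, (12|43)=-1; (−1)^{1·0·21}·(+1)^0·(-1)^1 = -1.
v=19: a=19^1·(≡2), b=19^0·(≡3) mod 19; (2|19)=-1, (3|19)=-1; (−1)^{1·0·9}·(-1)^0·(-1)^1 = -1.
v=17: a=17^-2·(≡12), b=17^-2·(≡16) mod 17; (12|17)=-1, (16|17)=+1; (−1)^{-2·-2·8}·(-1)^-2·(+1)^-2 = +1.
v=2: v_2(a)=-2, v_2(b)=0; units ≡ 3, 7 (mod 8); ε·ε+αω+βω = 1·1+-2·0+0·1 ≡ 1  ⇒  (a,b)_2 = -1.
v=11: a=11^2·(≡6), b=11^0·(≡8) mod 11; (6|11)=-1, (8|11)=-1; (−1)^{2·0·5}·(-1)^0·(-1)^2 = +1.
v=53: a=53^1·(≡52), b=53^0·(≡35) mod 53; (52|53)=+1, (35|53)=-1; (−1)^{1·0·26}·(+1)^0·(-1)^1 = -1.
|Ram(1688739, -273)| = 6, even; anisotropic at {2, 3, 7, 19, 43, 53}.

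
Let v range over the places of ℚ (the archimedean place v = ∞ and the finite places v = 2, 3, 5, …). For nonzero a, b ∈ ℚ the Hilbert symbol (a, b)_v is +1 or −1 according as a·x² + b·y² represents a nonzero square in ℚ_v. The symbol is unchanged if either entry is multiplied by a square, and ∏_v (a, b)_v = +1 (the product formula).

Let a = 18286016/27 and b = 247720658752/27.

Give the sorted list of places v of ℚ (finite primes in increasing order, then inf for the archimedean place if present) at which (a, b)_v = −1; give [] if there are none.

(a, b) ≡ (357, 4836279) mod (ℚ^×)²; places V = {2, 3, 7, 17, 19, 23, 31, ∞}.
(a,b)_23: α=0, u≡1; β=1, v≡14 (mod 23); (1|23)=+1, (14|23)=-1; sign (−1)^0·+1^1·-1^0 = +1.
(a,b)_31: α=0, u≡4; β=1, v≡12 (mod 31); (4|31)=+1, (12|31)=-1; sign (−1)^0·+1^1·-1^0 = +1.
(a,b)_7: α=5, u≡4; β=5, v≡1 (mod 7); (4|7)=+1, (1|7)=+1; sign (−1)^1·+1^5·+1^5 = -1.
(a,b)_17: α=1, u≡16; β=1, v≡2 (mod 17); (16|17)=+1, (2|17)=+1; sign (−1)^0·+1^1·+1^1 = +1.
(a,b)_19: α=0, u≡14; β=1, v≡7 (mod 19); (14|19)=-1, (7|19)=+1; sign (−1)^0·-1^1·+1^0 = -1.
(a,b)_2: α=6, β=6; u≡5, v≡7 (mod 8); ε(u)ε(v)=0·1, αω(v)=6·0, βω(u)=6·1; sum ≡ 0  ⇒  +1.
(a,b)_3: α=-3, u≡2; β=-3, v≡1 (mod 3); (2|3)=-1, (1|3)=+1; sign (−1)^1·-1^-3·+1^-3 = +1.
(a,b)_∞: sgn(357)=+, sgn(4836279)=+, so +1.
|Ram(357, 4836279)| = 2, even; anisotropic at {7, 19}.

[7, 19]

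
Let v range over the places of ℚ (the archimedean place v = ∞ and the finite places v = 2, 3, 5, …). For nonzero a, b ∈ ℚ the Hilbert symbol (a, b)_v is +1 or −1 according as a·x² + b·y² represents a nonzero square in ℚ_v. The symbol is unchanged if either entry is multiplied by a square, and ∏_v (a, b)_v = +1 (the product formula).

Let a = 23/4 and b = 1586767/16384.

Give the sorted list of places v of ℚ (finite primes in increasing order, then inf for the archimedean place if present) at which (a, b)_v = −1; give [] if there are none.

[2, 23, 47, 53]

(a, b) ≡ (23, 32383) mod (ℚ^×)²; places V = {2, 7, 13, 23, 47, 53, ∞}.
(a,b)_2: α=-2, β=-14; u≡7, v≡7 (mod 8); ε(u)ε(v)=1·1, αω(v)=-2·0, βω(u)=-14·0; sum ≡ 1  ⇒  -1.
(a,b)_7: α=0, u≡4; β=2, v≡2 (mod 7); (4|7)=+1, (2|7)=+1; sign (−1)^0·+1^2·+1^0 = +1.
(a,b)_∞: sgn(23)=+, sgn(32383)=+, so +1.
(a,b)_53: α=0, u≡19; β=1, v≡37 (mod 53); (19|53)=-1, (37|53)=+1; sign (−1)^0·-1^1·+1^0 = -1.
(a,b)_23: α=1, u≡6; β=0, v≡14 (mod 23); (6|23)=+1, (14|23)=-1; sign (−1)^0·+1^0·-1^1 = -1.
(a,b)_47: α=0, u≡41; β=1, v≡19 (mod 47); (41|47)=-1, (19|47)=-1; sign (−1)^0·-1^1·-1^0 = -1.
(a,b)_13: α=0, u≡9; β=1, v≡7 (mod 13); (9|13)=+1, (7|13)=-1; sign (−1)^0·+1^1·-1^0 = +1.
Ram(23, 32383) = {2, 23, 47, 53}; no ℚ_2-point on the conic.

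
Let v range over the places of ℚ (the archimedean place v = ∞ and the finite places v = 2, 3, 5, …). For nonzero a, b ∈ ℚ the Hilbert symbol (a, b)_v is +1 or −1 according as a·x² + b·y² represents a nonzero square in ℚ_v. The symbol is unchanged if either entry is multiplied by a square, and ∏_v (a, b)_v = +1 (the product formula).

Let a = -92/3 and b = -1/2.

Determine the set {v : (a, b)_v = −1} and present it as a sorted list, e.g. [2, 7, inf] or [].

Mod squares: a ≡ -69, b ≡ -2. Check v ∈ {∞, 2, 3, 23}.
v=∞: -69 < 0 and -2 < 0  ⇒  (a,b)_∞ = -1.
v=23: a=23^1·(≡14), b=23^0·(≡11) mod 23; (14|23)=-1, (11|23)=-1; (−1)^{1·0·11}·(-1)^0·(-1)^1 = -1.
v=2: v_2(a)=2, v_2(b)=-1; units ≡ 3, 7 (mod 8); ε·ε+αω+βω = 1·1+2·0+-1·1 ≡ 0  ⇒  (a,b)_2 = +1.
v=3: a=3^-1·(≡1), b=3^0·(≡1) mod 3; (1|3)=+1, (1|3)=+1; (−1)^{-1·0·1}·(+1)^0·(+1)^-1 = +1.
(-69, -2 / ℚ) ramifies at {23, ∞}: a division algebra.

[23, inf]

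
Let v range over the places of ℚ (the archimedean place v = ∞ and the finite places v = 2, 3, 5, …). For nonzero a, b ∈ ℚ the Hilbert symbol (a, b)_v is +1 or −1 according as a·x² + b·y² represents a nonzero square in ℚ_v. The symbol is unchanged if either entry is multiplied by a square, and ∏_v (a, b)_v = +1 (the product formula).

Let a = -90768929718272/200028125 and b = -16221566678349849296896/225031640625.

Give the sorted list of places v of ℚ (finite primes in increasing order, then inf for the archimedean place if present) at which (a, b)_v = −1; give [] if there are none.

[13, inf]

(a, b) ≡ (-2665, -31) mod (ℚ^×)²; places V = {2, 3, 5, 11, 13, 23, 31, 41, ∞}.
(a,b)_∞: sgn(-2665)=−, sgn(-31)=−, so -1.
(a,b)_11: α=-2, u≡8; β=-2, v≡8 (mod 11); (8|11)=-1, (8|11)=-1; sign (−1)^0·-1^-2·-1^-2 = +1.
(a,b)_3: α=0, u≡2; β=-2, v≡2 (mod 3); (2|3)=-1, (2|3)=-1; sign (−1)^0·-1^-2·-1^0 = +1.
(a,b)_13: α=3, u≡4; β=6, v≡11 (mod 13); (4|13)=+1, (11|13)=-1; sign (−1)^0·+1^6·-1^3 = -1.
(a,b)_31: α=2, u≡8; β=3, v≡15 (mod 31); (8|31)=+1, (15|31)=-1; sign (−1)^0·+1^3·-1^2 = +1.
(a,b)_5: α=-5, u≡2; β=-8, v≡4 (mod 5); (2|5)=-1, (4|5)=+1; sign (−1)^0·-1^-8·+1^-5 = +1.
(a,b)_23: α=-2, u≡8; β=-2, v≡14 (mod 23); (8|23)=+1, (14|23)=-1; sign (−1)^0·+1^-2·-1^-2 = +1.
(a,b)_41: α=1, u≡35; β=2, v≡36 (mod 41); (35|41)=-1, (36|41)=+1; sign (−1)^0·-1^2·+1^1 = +1.
(a,b)_2: α=20, β=26; u≡7, v≡1 (mod 8); ε(u)ε(v)=1·0, αω(v)=20·0, βω(u)=26·0; sum ≡ 0  ⇒  +1.
Ram(-2665, -31) = {13, ∞}; no ℚ_13-point on the conic.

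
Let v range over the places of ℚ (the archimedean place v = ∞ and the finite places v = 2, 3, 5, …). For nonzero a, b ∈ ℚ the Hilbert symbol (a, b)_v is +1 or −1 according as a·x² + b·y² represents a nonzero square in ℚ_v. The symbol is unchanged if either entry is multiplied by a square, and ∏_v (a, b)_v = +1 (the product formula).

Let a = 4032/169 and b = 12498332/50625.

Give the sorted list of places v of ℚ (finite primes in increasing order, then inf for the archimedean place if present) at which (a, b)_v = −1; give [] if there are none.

Mod squares: a ≡ 7, b ≡ 527. Check v ∈ {∞, 2, 3, 5, 7, 11, 13, 17, 31}.
v=5: a=5^0·(≡3), b=5^-4·(≡2) mod 5; (3|5)=-1, (2|5)=-1; (−1)^{0·-4·2}·(-1)^-4·(-1)^0 = +1.
v=13: a=13^-2·(≡2), b=13^0·(≡5) mod 13; (2|13)=-1, (5|13)=-1; (−1)^{-2·0·6}·(-1)^0·(-1)^-2 = +1.
v=3: a=3^2·(≡1), b=3^-4·(≡2) mod 3; (1|3)=+1, (2|3)=-1; (−1)^{2·-4·1}·(+1)^-4·(-1)^2 = +1.
v=11: a=11^0·(≡7), b=11^2·(≡8) mod 11; (7|11)=-1, (8|11)=-1; (−1)^{0·2·5}·(-1)^2·(-1)^0 = +1.
v=∞: 7 > 0 and 527 > 0  ⇒  (a,b)_∞ = +1.
v=2: v_2(a)=6, v_2(b)=2; units ≡ 7, 7 (mod 8); ε·ε+αω+βω = 1·1+6·0+2·0 ≡ 1  ⇒  (a,b)_2 = -1.
v=7: a=7^1·(≡2), b=7^2·(≡2) mod 7; (2|7)=+1, (2|7)=+1; (−1)^{1·2·3}·(+1)^2·(+1)^1 = +1.
v=31: a=31^0·(≡9), b=31^1·(≡24) mod 31; (9|31)=+1, (24|31)=-1; (−1)^{0·1·15}·(+1)^1·(-1)^0 = +1.
v=17: a=17^0·(≡14), b=17^1·(≡3) mod 17; (14|17)=-1, (3|17)=-1; (−1)^{0·1·8}·(-1)^1·(-1)^0 = -1.
Ram(7, 527) = {2, 17}; no ℚ_2-point on the conic.

[2, 17]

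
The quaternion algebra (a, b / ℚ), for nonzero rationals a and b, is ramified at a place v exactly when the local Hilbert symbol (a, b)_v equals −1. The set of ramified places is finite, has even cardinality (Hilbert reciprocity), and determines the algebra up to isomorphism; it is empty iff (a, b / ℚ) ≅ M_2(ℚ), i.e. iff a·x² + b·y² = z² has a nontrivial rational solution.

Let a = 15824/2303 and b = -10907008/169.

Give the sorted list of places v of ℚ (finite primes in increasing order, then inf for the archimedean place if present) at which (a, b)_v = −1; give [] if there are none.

[2, 43]

Mod squares: a ≡ 46483, b ≡ -3478. Check v ∈ {∞, 2, 7, 13, 23, 37, 43, 47}.
v=47: a=47^-1·(≡16), b=47^1·(≡31) mod 47; (16|47)=+1, (31|47)=-1; (−1)^{-1·1·23}·(+1)^1·(-1)^-1 = +1.
v=37: a=37^0·(≡11), b=37^1·(≡35) mod 37; (11|37)=+1, (35|37)=-1; (−1)^{0·1·18}·(+1)^1·(-1)^0 = +1.
v=23: a=23^1·(≡7), b=23^0·(≡18) mod 23; (7|23)=-1, (18|23)=+1; (−1)^{1·0·11}·(-1)^0·(+1)^1 = +1.
v=43: a=43^1·(≡1), b=43^0·(≡5) mod 43; (1|43)=+1, (5|43)=-1; (−1)^{1·0·21}·(+1)^0·(-1)^1 = -1.
v=2: v_2(a)=4, v_2(b)=7; units ≡ 3, 5 (mod 8); ε·ε+αω+βω = 1·0+4·1+7·1 ≡ 1  ⇒  (a,b)_2 = -1.
v=13: a=13^0·(≡8), b=13^-2·(≡5) mod 13; (8|13)=-1, (5|13)=-1; (−1)^{0·-2·6}·(-1)^-2·(-1)^0 = +1.
v=∞: 46483 > 0 and -3478 < 0  ⇒  (a,b)_∞ = +1.
v=7: a=7^-2·(≡5), b=7^2·(≡1) mod 7; (5|7)=-1, (1|7)=+1; (−1)^{-2·2·3}·(-1)^2·(+1)^-2 = +1.
(46483, -3478 / ℚ) ramifies at {2, 43}: a division algebra.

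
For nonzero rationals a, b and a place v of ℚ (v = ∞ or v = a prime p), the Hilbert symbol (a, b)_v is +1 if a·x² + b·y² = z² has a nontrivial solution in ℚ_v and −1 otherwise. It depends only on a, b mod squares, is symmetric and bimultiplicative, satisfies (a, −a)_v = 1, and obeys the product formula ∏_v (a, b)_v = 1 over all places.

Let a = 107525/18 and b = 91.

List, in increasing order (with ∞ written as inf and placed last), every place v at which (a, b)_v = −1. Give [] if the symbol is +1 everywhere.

[2, 7, 17, 23]

(a, b) ≡ (8602, 91) mod (ℚ^×)²; places V = {2, 3, 5, 7, 11, 13, 17, 23, ∞}.
(a,b)_5: α=2, u≡2; β=0, v≡1 (mod 5); (2|5)=-1, (1|5)=+1; sign (−1)^0·-1^0·+1^2 = +1.
(a,b)_23: α=1, u≡8; β=0, v≡22 (mod 23); (8|23)=+1, (22|23)=-1; sign (−1)^0·+1^0·-1^1 = -1.
(a,b)_2: α=-1, β=0; u≡5, v≡3 (mod 8); ε(u)ε(v)=0·1, αω(v)=-1·1, βω(u)=0·1; sum ≡ 1  ⇒  -1.
(a,b)_13: α=0, u≡3; β=1, v≡7 (mod 13); (3|13)=+1, (7|13)=-1; sign (−1)^0·+1^1·-1^0 = +1.
(a,b)_3: α=-2, u≡1; β=0, v≡1 (mod 3); (1|3)=+1, (1|3)=+1; sign (−1)^0·+1^0·+1^-2 = +1.
(a,b)_7: α=0, u≡3; β=1, v≡6 (mod 7); (3|7)=-1, (6|7)=-1; sign (−1)^0·-1^1·-1^0 = -1.
(a,b)_17: α=1, u≡1; β=0, v≡6 (mod 17); (1|17)=+1, (6|17)=-1; sign (−1)^0·+1^0·-1^1 = -1.
(a,b)_11: α=1, u≡1; β=0, v≡3 (mod 11); (1|11)=+1, (3|11)=+1; sign (−1)^0·+1^0·+1^1 = +1.
(a,b)_∞: sgn(8602)=+, sgn(91)=+, so +1.
(8602, 91 / ℚ) ramifies at {2, 7, 17, 23}: a division algebra.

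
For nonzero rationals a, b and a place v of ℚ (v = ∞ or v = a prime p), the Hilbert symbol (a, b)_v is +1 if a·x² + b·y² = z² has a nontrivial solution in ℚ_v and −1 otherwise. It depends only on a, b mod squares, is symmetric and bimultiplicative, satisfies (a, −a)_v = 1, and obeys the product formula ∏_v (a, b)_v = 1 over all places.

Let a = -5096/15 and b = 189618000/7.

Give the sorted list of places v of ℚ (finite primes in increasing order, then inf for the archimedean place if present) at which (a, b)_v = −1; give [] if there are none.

[2, 3, 11, 13]

(a, b) ≡ (-390, 19635) mod (ℚ^×)²; places V = {2, 3, 5, 7, 11, 13, 17, ∞}.
(a,b)_2: α=3, β=4; u≡5, v≡3 (mod 8); ε(u)ε(v)=0·1, αω(v)=3·1, βω(u)=4·1; sum ≡ 1  ⇒  -1.
(a,b)_13: α=1, u≡12; β=2, v≡5 (mod 13); (12|13)=+1, (5|13)=-1; sign (−1)^0·+1^2·-1^1 = -1.
(a,b)_3: α=-1, u≡2; β=1, v≡2 (mod 3); (2|3)=-1, (2|3)=-1; sign (−1)^1·-1^1·-1^-1 = -1.
(a,b)_17: α=0, u≡15; β=1, v≡4 (mod 17); (15|17)=+1, (4|17)=+1; sign (−1)^0·+1^1·+1^0 = +1.
(a,b)_7: α=2, u≡1; β=-1, v≡5 (mod 7); (1|7)=+1, (5|7)=-1; sign (−1)^0·+1^-1·-1^2 = +1.
(a,b)_11: α=0, u≡2; β=1, v≡3 (mod 11); (2|11)=-1, (3|11)=+1; sign (−1)^0·-1^1·+1^0 = -1.
(a,b)_∞: sgn(-390)=−, sgn(19635)=+, so +1.
(a,b)_5: α=-1, u≡3; β=3, v≡2 (mod 5); (3|5)=-1, (2|5)=-1; sign (−1)^0·-1^3·-1^-1 = +1.
Ram(-390, 19635) = {2, 3, 11, 13}; no ℚ_2-point on the conic.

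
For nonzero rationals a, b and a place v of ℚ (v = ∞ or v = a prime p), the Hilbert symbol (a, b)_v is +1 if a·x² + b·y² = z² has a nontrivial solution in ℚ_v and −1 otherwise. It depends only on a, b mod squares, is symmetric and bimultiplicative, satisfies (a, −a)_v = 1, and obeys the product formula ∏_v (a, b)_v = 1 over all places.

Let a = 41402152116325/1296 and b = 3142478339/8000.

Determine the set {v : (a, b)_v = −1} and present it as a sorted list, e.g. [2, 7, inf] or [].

[5, 17, 23, 37]

(a, b) ≡ (121693, 320661055) mod (ℚ^×)²; places V = {2, 3, 5, 7, 11, 13, 17, 23, 31, 37, ∞}.
(a,b)_5: α=2, u≡3; β=-3, v≡1 (mod 5); (3|5)=-1, (1|5)=+1; sign (−1)^0·-1^-3·+1^2 = -1.
(a,b)_7: α=2, u≡3; β=2, v≡4 (mod 7); (3|7)=-1, (4|7)=+1; sign (−1)^0·-1^2·+1^2 = +1.
(a,b)_3: α=-4, u≡1; β=0, v≡1 (mod 3); (1|3)=+1, (1|3)=+1; sign (−1)^0·+1^0·+1^-4 = +1.
(a,b)_2: α=-4, β=-6; u≡5, v≡7 (mod 8); ε(u)ε(v)=0·1, αω(v)=-4·0, βω(u)=-6·1; sum ≡ 0  ⇒  +1.
(a,b)_∞: sgn(121693)=+, sgn(320661055)=+, so +1.
(a,b)_37: α=1, u≡36; β=1, v≡20 (mod 37); (36|37)=+1, (20|37)=-1; sign (−1)^0·+1^1·-1^1 = -1.
(a,b)_13: α=1, u≡12; β=1, v≡1 (mod 13); (12|13)=+1, (1|13)=+1; sign (−1)^0·+1^1·+1^1 = +1.
(a,b)_31: α=2, u≡16; β=1, v≡26 (mod 31); (16|31)=+1, (26|31)=-1; sign (−1)^0·+1^1·-1^2 = +1.
(a,b)_11: α=1, u≡6; β=1, v≡5 (mod 11); (6|11)=-1, (5|11)=+1; sign (−1)^1·-1^1·+1^1 = +1.
(a,b)_23: α=1, u≡3; β=1, v≡13 (mod 23); (3|23)=+1, (13|23)=+1; sign (−1)^1·+1^1·+1^1 = -1.
(a,b)_17: α=2, u≡3; β=1, v≡11 (mod 17); (3|17)=-1, (11|17)=-1; sign (−1)^0·-1^1·-1^2 = -1.
(121693, 320661055 / ℚ) ramifies at {5, 17, 23, 37}: a division algebra.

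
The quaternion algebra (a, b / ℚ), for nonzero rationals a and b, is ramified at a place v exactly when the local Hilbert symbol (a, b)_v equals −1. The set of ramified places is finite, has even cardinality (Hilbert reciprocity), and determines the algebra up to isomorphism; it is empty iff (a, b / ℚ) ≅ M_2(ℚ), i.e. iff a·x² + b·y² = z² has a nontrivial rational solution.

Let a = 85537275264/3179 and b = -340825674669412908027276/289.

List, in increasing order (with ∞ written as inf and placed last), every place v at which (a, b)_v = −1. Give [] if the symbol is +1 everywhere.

[2, 3, 11, 19]

Mod squares: a ≡ 181502706, b ≡ -144739. Check v ∈ {∞, 2, 3, 7, 11, 17, 19, 23, 29, 31}.
v=29: a=29^1·(≡12), b=29^3·(≡2) mod 29; (12|29)=-1, (2|29)=-1; (−1)^{1·3·14}·(-1)^3·(-1)^1 = +1.
v=3: a=3^5·(≡1), b=3^4·(≡2) mod 3; (1|3)=+1, (2|3)=-1; (−1)^{5·4·1}·(+1)^4·(-1)^5 = -1.
v=7: a=7^1·(≡6), b=7^3·(≡1) mod 7; (6|7)=-1, (1|7)=+1; (−1)^{1·3·3}·(-1)^3·(+1)^1 = +1.
v=23: a=23^1·(≡7), b=23^3·(≡3) mod 23; (7|23)=-1, (3|23)=+1; (−1)^{1·3·11}·(-1)^3·(+1)^1 = +1.
v=2: v_2(a)=7, v_2(b)=2; units ≡ 1, 5 (mod 8); ε·ε+αω+βω = 0·0+7·1+2·0 ≡ 1  ⇒  (a,b)_2 = -1.
v=∞: 181502706 > 0 and -144739 < 0  ⇒  (a,b)_∞ = +1.
v=19: a=19^1·(≡9), b=19^2·(≡3) mod 19; (9|19)=+1, (3|19)=-1; (−1)^{1·2·9}·(+1)^2·(-1)^1 = -1.
v=31: a=31^1·(≡2), b=31^5·(≡24) mod 31; (2|31)=+1, (24|31)=-1; (−1)^{1·5·15}·(+1)^5·(-1)^1 = +1.
v=17: a=17^-2·(≡2), b=17^-2·(≡15) mod 17; (2|17)=+1, (15|17)=+1; (−1)^{-2·-2·8}·(+1)^-2·(+1)^-2 = +1.
v=11: a=11^-1·(≡4), b=11^0·(≡6) mod 11; (4|11)=+1, (6|11)=-1; (−1)^{-1·0·5}·(+1)^0·(-1)^-1 = -1.
(181502706, -144739 / ℚ) ramifies at {2, 3, 11, 19}: a division algebra.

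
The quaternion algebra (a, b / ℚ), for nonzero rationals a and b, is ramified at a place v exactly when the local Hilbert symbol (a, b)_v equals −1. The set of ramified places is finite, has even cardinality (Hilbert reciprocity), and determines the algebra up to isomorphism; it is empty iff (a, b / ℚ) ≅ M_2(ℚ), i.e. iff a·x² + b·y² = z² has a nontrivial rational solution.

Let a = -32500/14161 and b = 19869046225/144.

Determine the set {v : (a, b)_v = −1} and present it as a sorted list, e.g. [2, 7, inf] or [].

Mod squares: a ≡ -13, b ≡ 2750041. Check v ∈ {∞, 2, 3, 5, 7, 13, 17, 19, 23, 29, 31}.
v=7: a=7^-2·(≡4), b=7^1·(≡4) mod 7; (4|7)=+1, (4|7)=+1; (−1)^{-2·1·3}·(+1)^1·(+1)^-2 = +1.
v=∞: -13 < 0 and 2750041 > 0  ⇒  (a,b)_∞ = +1.
v=2: v_2(a)=2, v_2(b)=-4; units ≡ 3, 1 (mod 8); ε·ε+αω+βω = 1·0+2·0+-4·1 ≡ 0  ⇒  (a,b)_2 = +1.
v=19: a=19^0·(≡11), b=19^1·(≡9) mod 19; (11|19)=+1, (9|19)=+1; (−1)^{0·1·9}·(+1)^1·(+1)^0 = +1.
v=13: a=13^1·(≡12), b=13^0·(≡2) mod 13; (12|13)=+1, (2|13)=-1; (−1)^{1·0·6}·(+1)^0·(-1)^1 = -1.
v=29: a=29^0·(≡1), b=29^1·(≡4) mod 29; (1|29)=+1, (4|29)=+1; (−1)^{0·1·14}·(+1)^1·(+1)^0 = +1.
v=23: a=23^0·(≡10), b=23^1·(≡18) mod 23; (10|23)=-1, (18|23)=+1; (−1)^{0·1·11}·(-1)^1·(+1)^0 = -1.
v=3: a=3^0·(≡2), b=3^-2·(≡1) mod 3; (2|3)=-1, (1|3)=+1; (−1)^{0·-2·1}·(-1)^-2·(+1)^0 = +1.
v=17: a=17^-2·(≡15), b=17^2·(≡2) mod 17; (15|17)=+1, (2|17)=+1; (−1)^{-2·2·8}·(+1)^2·(+1)^-2 = +1.
v=31: a=31^0·(≡2), b=31^1·(≡2) mod 31; (2|31)=+1, (2|31)=+1; (−1)^{0·1·15}·(+1)^1·(+1)^0 = +1.
v=5: a=5^4·(≡3), b=5^2·(≡1) mod 5; (3|5)=-1, (1|5)=+1; (−1)^{4·2·2}·(-1)^2·(+1)^4 = +1.
Ram(-13, 2750041) = {13, 23}; no ℚ_13-point on the conic.

[13, 23]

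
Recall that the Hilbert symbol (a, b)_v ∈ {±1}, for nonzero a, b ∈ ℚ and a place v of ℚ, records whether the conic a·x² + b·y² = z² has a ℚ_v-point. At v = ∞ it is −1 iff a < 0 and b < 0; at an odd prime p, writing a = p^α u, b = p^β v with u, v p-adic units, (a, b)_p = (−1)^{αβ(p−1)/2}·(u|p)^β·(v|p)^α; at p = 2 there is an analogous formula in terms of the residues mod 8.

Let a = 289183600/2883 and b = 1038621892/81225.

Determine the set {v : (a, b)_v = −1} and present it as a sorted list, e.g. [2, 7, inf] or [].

Mod squares: a ≡ 1173, b ≡ 2233. Check v ∈ {∞, 2, 3, 5, 7, 11, 17, 19, 23, 29, 31, 43}.
v=43: a=43^2·(≡26), b=43^0·(≡11) mod 43; (26|43)=-1, (11|43)=+1; (−1)^{2·0·21}·(-1)^0·(+1)^2 = +1.
v=5: a=5^2·(≡3), b=5^-2·(≡3) mod 5; (3|5)=-1, (3|5)=-1; (−1)^{2·-2·2}·(-1)^-2·(-1)^2 = +1.
v=2: v_2(a)=4, v_2(b)=2; units ≡ 5, 1 (mod 8); ε·ε+αω+βω = 0·0+4·0+2·1 ≡ 0  ⇒  (a,b)_2 = +1.
v=29: a=29^0·(≡20), b=29^1·(≡26) mod 29; (20|29)=+1, (26|29)=-1; (−1)^{0·1·14}·(+1)^1·(-1)^0 = +1.
v=19: a=19^0·(≡2), b=19^-2·(≡12) mod 19; (2|19)=-1, (12|19)=-1; (−1)^{0·-2·9}·(-1)^-2·(-1)^0 = +1.
v=17: a=17^1·(≡9), b=17^0·(≡10) mod 17; (9|17)=+1, (10|17)=-1; (−1)^{1·0·8}·(+1)^0·(-1)^1 = -1.
v=23: a=23^1·(≡14), b=23^0·(≡3) mod 23; (14|23)=-1, (3|23)=+1; (−1)^{1·0·11}·(-1)^0·(+1)^1 = +1.
v=7: a=7^0·(≡1), b=7^1·(≡2) mod 7; (1|7)=+1, (2|7)=+1; (−1)^{0·1·3}·(+1)^1·(+1)^0 = +1.
v=11: a=11^0·(≡2), b=11^3·(≡3) mod 11; (2|11)=-1, (3|11)=+1; (−1)^{0·3·5}·(-1)^3·(+1)^0 = -1.
v=∞: 1173 > 0 and 2233 > 0  ⇒  (a,b)_∞ = +1.
v=31: a=31^-2·(≡23), b=31^2·(≡10) mod 31; (23|31)=-1, (10|31)=+1; (−1)^{-2·2·15}·(-1)^2·(+1)^-2 = +1.
v=3: a=3^-1·(≡1), b=3^-2·(≡1) mod 3; (1|3)=+1, (1|3)=+1; (−1)^{-1·-2·1}·(+1)^-2·(+1)^-1 = +1.
Ram(1173, 2233) = {11, 17}; no ℚ_11-point on the conic.

[11, 17]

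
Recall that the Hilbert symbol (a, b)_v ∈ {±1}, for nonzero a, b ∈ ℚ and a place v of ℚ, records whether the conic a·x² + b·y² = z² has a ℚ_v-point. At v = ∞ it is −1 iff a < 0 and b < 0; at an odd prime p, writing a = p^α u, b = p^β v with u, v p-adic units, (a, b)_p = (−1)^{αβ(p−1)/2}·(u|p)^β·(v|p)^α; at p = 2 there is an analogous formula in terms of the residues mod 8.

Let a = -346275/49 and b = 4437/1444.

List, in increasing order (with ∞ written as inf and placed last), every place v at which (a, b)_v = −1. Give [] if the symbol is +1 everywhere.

Mod squares: a ≡ -19, b ≡ 493. Check v ∈ {∞, 2, 3, 5, 7, 17, 19, 29}.
v=2: v_2(a)=0, v_2(b)=-2; units ≡ 5, 5 (mod 8); ε·ε+αω+βω = 0·0+0·1+-2·1 ≡ 0  ⇒  (a,b)_2 = +1.
v=3: a=3^6·(≡2), b=3^2·(≡1) mod 3; (2|3)=-1, (1|3)=+1; (−1)^{6·2·1}·(-1)^2·(+1)^6 = +1.
v=29: a=29^0·(≡21), b=29^1·(≡18) mod 29; (21|29)=-1, (18|29)=-1; (−1)^{0·1·14}·(-1)^1·(-1)^0 = -1.
v=17: a=17^0·(≡1), b=17^1·(≡11) mod 17; (1|17)=+1, (11|17)=-1; (−1)^{0·1·8}·(+1)^1·(-1)^0 = +1.
v=19: a=19^1·(≡10), b=19^-2·(≡12) mod 19; (10|19)=-1, (12|19)=-1; (−1)^{1·-2·9}·(-1)^-2·(-1)^1 = -1.
v=7: a=7^-2·(≡1), b=7^0·(≡3) mod 7; (1|7)=+1, (3|7)=-1; (−1)^{-2·0·3}·(+1)^0·(-1)^-2 = +1.
v=∞: -19 < 0 and 493 > 0  ⇒  (a,b)_∞ = +1.
v=5: a=5^2·(≡1), b=5^0·(≡3) mod 5; (1|5)=+1, (3|5)=-1; (−1)^{2·0·2}·(+1)^0·(-1)^2 = +1.
(-19, 493 / ℚ) ramifies at {19, 29}: a division algebra.

[19, 29]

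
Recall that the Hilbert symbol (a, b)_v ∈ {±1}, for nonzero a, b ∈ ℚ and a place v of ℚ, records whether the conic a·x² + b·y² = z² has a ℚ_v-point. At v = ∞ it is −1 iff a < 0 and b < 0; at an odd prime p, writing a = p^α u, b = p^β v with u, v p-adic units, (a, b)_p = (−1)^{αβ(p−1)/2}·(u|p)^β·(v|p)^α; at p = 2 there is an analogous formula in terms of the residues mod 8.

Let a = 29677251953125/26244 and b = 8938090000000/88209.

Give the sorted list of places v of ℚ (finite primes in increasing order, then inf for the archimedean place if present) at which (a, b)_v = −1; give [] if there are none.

[2, 17]

(a, b) ≡ (5365, 182410) mod (ℚ^×)²; places V = {2, 3, 5, 7, 11, 17, 29, 37, ∞}.
(a,b)_29: α=1, u≡2; β=1, v≡21 (mod 29); (2|29)=-1, (21|29)=-1; sign (−1)^0·-1^1·-1^1 = +1.
(a,b)_∞: sgn(5365)=+, sgn(182410)=+, so +1.
(a,b)_5: α=9, u≡2; β=7, v≡3 (mod 5); (2|5)=-1, (3|5)=-1; sign (−1)^0·-1^7·-1^9 = +1.
(a,b)_7: α=2, u≡3; β=2, v≡2 (mod 7); (3|7)=-1, (2|7)=+1; sign (−1)^0·-1^2·+1^2 = +1.
(a,b)_3: α=-8, u≡1; β=-6, v≡1 (mod 3); (1|3)=+1, (1|3)=+1; sign (−1)^0·+1^-6·+1^-8 = +1.
(a,b)_17: α=2, u≡12; β=1, v≡5 (mod 17); (12|17)=-1, (5|17)=-1; sign (−1)^0·-1^1·-1^2 = -1.
(a,b)_11: α=0, u≡2; β=-2, v≡6 (mod 11); (2|11)=-1, (6|11)=-1; sign (−1)^0·-1^-2·-1^0 = +1.
(a,b)_2: α=-2, β=7; u≡5, v≡5 (mod 8); ε(u)ε(v)=0·0, αω(v)=-2·1, βω(u)=7·1; sum ≡ 1  ⇒  -1.
(a,b)_37: α=1, u≡10; β=1, v≡34 (mod 37); (10|37)=+1, (34|37)=+1; sign (−1)^0·+1^1·+1^1 = +1.
(5365, 182410 / ℚ) ramifies at {2, 17}: a division algebra.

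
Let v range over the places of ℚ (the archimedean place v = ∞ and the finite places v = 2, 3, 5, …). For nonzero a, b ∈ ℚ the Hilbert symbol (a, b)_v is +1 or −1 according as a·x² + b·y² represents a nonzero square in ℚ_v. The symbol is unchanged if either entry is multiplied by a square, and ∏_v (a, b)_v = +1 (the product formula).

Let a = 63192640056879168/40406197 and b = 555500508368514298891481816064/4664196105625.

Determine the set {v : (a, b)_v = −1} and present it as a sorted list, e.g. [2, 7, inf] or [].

[11, 19, 31, 37]

Mod squares: a ≡ 3958669, b ≡ 14911. Check v ∈ {∞, 2, 3, 5, 7, 11, 13, 19, 31, 37, 41, 43, 47}.
v=∞: 3958669 > 0 and 14911 > 0  ⇒  (a,b)_∞ = +1.
v=43: a=43^-2·(≡42), b=43^-2·(≡34) mod 43; (42|43)=-1, (34|43)=-1; (−1)^{-2·-2·21}·(-1)^-2·(-1)^-2 = +1.
v=19: a=19^3·(≡17), b=19^4·(≡2) mod 19; (17|19)=+1, (2|19)=-1; (−1)^{3·4·9}·(+1)^4·(-1)^3 = -1.
v=31: a=31^1·(≡28), b=31^3·(≡28) mod 31; (28|31)=+1, (28|31)=+1; (−1)^{1·3·15}·(+1)^3·(+1)^1 = -1.
v=3: a=3^8·(≡1), b=3^8·(≡1) mod 3; (1|3)=+1, (1|3)=+1; (−1)^{8·8·1}·(+1)^8·(+1)^8 = +1.
v=2: v_2(a)=6, v_2(b)=10; units ≡ 5, 7 (mod 8); ε·ε+αω+βω = 0·1+6·0+10·1 ≡ 0  ⇒  (a,b)_2 = +1.
v=11: a=11^1·(≡1), b=11^4·(≡7) mod 11; (1|11)=+1, (7|11)=-1; (−1)^{1·4·5}·(+1)^4·(-1)^1 = -1.
v=7: a=7^0·(≡4), b=7^-4·(≡1) mod 7; (4|7)=+1, (1|7)=+1; (−1)^{0·-4·3}·(+1)^-4·(+1)^0 = +1.
v=13: a=13^-1·(≡9), b=13^1·(≡10) mod 13; (9|13)=+1, (10|13)=+1; (−1)^{-1·1·6}·(+1)^1·(+1)^-1 = +1.
v=47: a=47^1·(≡17), b=47^2·(≡1) mod 47; (17|47)=+1, (1|47)=+1; (−1)^{1·2·23}·(+1)^2·(+1)^1 = +1.
v=37: a=37^2·(≡20), b=37^3·(≡28) mod 37; (20|37)=-1, (28|37)=+1; (−1)^{2·3·18}·(-1)^3·(+1)^2 = -1.
v=5: a=5^0·(≡4), b=5^-4·(≡1) mod 5; (4|5)=+1, (1|5)=+1; (−1)^{0·-4·2}·(+1)^-4·(+1)^0 = +1.
v=41: a=41^-2·(≡23), b=41^-2·(≡14) mod 41; (23|41)=+1, (14|41)=-1; (−1)^{-2·-2·20}·(+1)^-2·(-1)^-2 = +1.
|Ram(3958669, 14911)| = 4, even; anisotropic at {11, 19, 31, 37}.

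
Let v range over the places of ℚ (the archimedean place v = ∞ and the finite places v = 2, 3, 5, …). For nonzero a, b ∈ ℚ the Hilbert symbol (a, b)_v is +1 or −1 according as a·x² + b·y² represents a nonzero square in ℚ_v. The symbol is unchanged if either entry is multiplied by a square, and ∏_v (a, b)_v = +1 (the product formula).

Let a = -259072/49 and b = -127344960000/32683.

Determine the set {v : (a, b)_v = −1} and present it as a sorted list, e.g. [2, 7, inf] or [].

[2, 23, 29, inf]

(a, b) ≡ (-253, -22678) mod (ℚ^×)²; places V = {2, 3, 5, 7, 11, 17, 23, 29, ∞}.
(a,b)_29: α=0, u≡21; β=-1, v≡9 (mod 29); (21|29)=-1, (9|29)=+1; sign (−1)^0·-1^-1·+1^0 = -1.
(a,b)_17: α=0, u≡13; β=3, v≡4 (mod 17); (13|17)=+1, (4|17)=+1; sign (−1)^0·+1^3·+1^0 = +1.
(a,b)_∞: sgn(-253)=−, sgn(-22678)=−, so -1.
(a,b)_5: α=0, u≡2; β=4, v≡3 (mod 5); (2|5)=-1, (3|5)=-1; sign (−1)^0·-1^4·-1^0 = +1.
(a,b)_23: α=1, u≡2; β=-1, v≡6 (mod 23); (2|23)=+1, (6|23)=+1; sign (−1)^1·+1^-1·+1^1 = -1.
(a,b)_11: α=1, u≡2; β=0, v≡3 (mod 11); (2|11)=-1, (3|11)=+1; sign (−1)^0·-1^0·+1^1 = +1.
(a,b)_2: α=10, β=9; u≡3, v≡5 (mod 8); ε(u)ε(v)=1·0, αω(v)=10·1, βω(u)=9·1; sum ≡ 1  ⇒  -1.
(a,b)_3: α=0, u≡2; β=4, v≡2 (mod 3); (2|3)=-1, (2|3)=-1; sign (−1)^0·-1^4·-1^0 = +1.
(a,b)_7: α=-2, u≡5; β=-2, v≡4 (mod 7); (5|7)=-1, (4|7)=+1; sign (−1)^0·-1^-2·+1^-2 = +1.
Ram(-253, -22678) = {2, 23, 29, ∞}; no ℚ_2-point on the conic.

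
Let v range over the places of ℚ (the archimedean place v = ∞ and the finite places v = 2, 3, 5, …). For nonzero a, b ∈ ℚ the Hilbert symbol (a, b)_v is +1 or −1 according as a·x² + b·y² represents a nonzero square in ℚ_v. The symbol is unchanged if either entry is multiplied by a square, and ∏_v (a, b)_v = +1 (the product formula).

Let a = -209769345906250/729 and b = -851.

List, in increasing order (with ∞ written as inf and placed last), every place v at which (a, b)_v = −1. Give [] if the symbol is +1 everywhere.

[2, 13, 31, inf]

(a, b) ≡ (-18538, -851) mod (ℚ^×)²; places V = {2, 3, 5, 13, 23, 31, 37, ∞}.
(a,b)_2: α=1, β=0; u≡3, v≡5 (mod 8); ε(u)ε(v)=1·0, αω(v)=1·1, βω(u)=0·1; sum ≡ 1  ⇒  -1.
(a,b)_3: α=-6, u≡2; β=0, v≡1 (mod 3); (2|3)=-1, (1|3)=+1; sign (−1)^0·-1^0·+1^-6 = +1.
(a,b)_37: α=2, u≡11; β=1, v≡14 (mod 37); (11|37)=+1, (14|37)=-1; sign (−1)^0·+1^1·-1^2 = +1.
(a,b)_13: α=1, u≡12; β=0, v≡7 (mod 13); (12|13)=+1, (7|13)=-1; sign (−1)^0·+1^0·-1^1 = -1.
(a,b)_∞: sgn(-18538)=−, sgn(-851)=−, so -1.
(a,b)_5: α=6, u≡3; β=0, v≡4 (mod 5); (3|5)=-1, (4|5)=+1; sign (−1)^0·-1^0·+1^6 = +1.
(a,b)_31: α=1, u≡6; β=0, v≡17 (mod 31); (6|31)=-1, (17|31)=-1; sign (−1)^0·-1^0·-1^1 = -1.
(a,b)_23: α=3, u≡17; β=1, v≡9 (mod 23); (17|23)=-1, (9|23)=+1; sign (−1)^1·-1^1·+1^3 = +1.
|Ram(-18538, -851)| = 4, even; anisotropic at {2, 13, 31, ∞}.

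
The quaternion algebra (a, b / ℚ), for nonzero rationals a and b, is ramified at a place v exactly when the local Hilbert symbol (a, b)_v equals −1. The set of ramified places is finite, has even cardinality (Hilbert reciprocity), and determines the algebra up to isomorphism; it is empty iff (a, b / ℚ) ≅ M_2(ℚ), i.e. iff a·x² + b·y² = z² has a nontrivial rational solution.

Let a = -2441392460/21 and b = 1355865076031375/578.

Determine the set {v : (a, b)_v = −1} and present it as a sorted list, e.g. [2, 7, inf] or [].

[13, 19]

Mod squares: a ≡ -25935, b ≡ 190. Check v ∈ {∞, 2, 3, 5, 7, 13, 17, 19, 23, 37}.
v=5: a=5^1·(≡3), b=5^3·(≡2) mod 5; (3|5)=-1, (2|5)=-1; (−1)^{1·3·2}·(-1)^3·(-1)^1 = +1.
v=23: a=23^0·(≡3), b=23^2·(≡6) mod 23; (3|23)=+1, (6|23)=+1; (−1)^{0·2·11}·(+1)^2·(+1)^0 = +1.
v=∞: -25935 < 0 and 190 > 0  ⇒  (a,b)_∞ = +1.
v=17: a=17^0·(≡12), b=17^-2·(≡10) mod 17; (12|17)=-1, (10|17)=-1; (−1)^{0·-2·8}·(-1)^-2·(-1)^0 = +1.
v=2: v_2(a)=2, v_2(b)=-1; units ≡ 1, 7 (mod 8); ε·ε+αω+βω = 0·1+2·0+-1·0 ≡ 0  ⇒  (a,b)_2 = +1.
v=3: a=3^-1·(≡1), b=3^0·(≡1) mod 3; (1|3)=+1, (1|3)=+1; (−1)^{-1·0·1}·(+1)^0·(+1)^-1 = +1.
v=37: a=37^2·(≡24), b=37^0·(≡29) mod 37; (24|37)=-1, (29|37)=-1; (−1)^{2·0·18}·(-1)^0·(-1)^2 = +1.
v=13: a=13^1·(≡11), b=13^2·(≡6) mod 13; (11|13)=-1, (6|13)=-1; (−1)^{1·2·6}·(-1)^2·(-1)^1 = -1.
v=19: a=19^3·(≡3), b=19^5·(≡10) mod 19; (3|19)=-1, (10|19)=-1; (−1)^{3·5·9}·(-1)^5·(-1)^3 = -1.
v=7: a=7^-1·(≡6), b=7^2·(≡4) mod 7; (6|7)=-1, (4|7)=+1; (−1)^{-1·2·3}·(-1)^2·(+1)^-1 = +1.
Ram(-25935, 190) = {13, 19}; no ℚ_13-point on the conic.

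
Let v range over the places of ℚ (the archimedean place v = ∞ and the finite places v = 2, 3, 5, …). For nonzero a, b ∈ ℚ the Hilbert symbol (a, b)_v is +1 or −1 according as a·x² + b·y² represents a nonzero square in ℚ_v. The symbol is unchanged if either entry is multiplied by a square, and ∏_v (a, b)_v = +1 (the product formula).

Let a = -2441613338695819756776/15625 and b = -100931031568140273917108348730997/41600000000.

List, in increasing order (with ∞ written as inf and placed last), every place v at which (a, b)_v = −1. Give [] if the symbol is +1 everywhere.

(a, b) ≡ (-714, -150722) mod (ℚ^×)²; places V = {2, 3, 5, 7, 11, 13, 17, 19, 29, 31, 37, ∞}.
(a,b)_7: α=3, u≡6; β=4, v≡1 (mod 7); (6|7)=-1, (1|7)=+1; sign (−1)^0·-1^4·+1^3 = +1.
(a,b)_11: α=2, u≡5; β=3, v≡3 (mod 11); (5|11)=+1, (3|11)=+1; sign (−1)^0·+1^3·+1^2 = +1.
(a,b)_17: α=1, u≡8; β=1, v≡2 (mod 17); (8|17)=+1, (2|17)=+1; sign (−1)^0·+1^1·+1^1 = +1.
(a,b)_3: α=1, u≡2; β=0, v≡1 (mod 3); (2|3)=-1, (1|3)=+1; sign (−1)^0·-1^0·+1^1 = +1.
(a,b)_13: α=0, u≡9; β=-1, v≡6 (mod 13); (9|13)=+1, (6|13)=-1; sign (−1)^0·+1^-1·-1^0 = +1.
(a,b)_2: α=3, β=-13; u≡3, v≡7 (mod 8); ε(u)ε(v)=1·1, αω(v)=3·0, βω(u)=-13·1; sum ≡ 0  ⇒  +1.
(a,b)_19: α=4, u≡18; β=6, v≡17 (mod 19); (18|19)=-1, (17|19)=+1; sign (−1)^0·-1^6·+1^4 = +1.
(a,b)_37: α=2, u≡33; β=4, v≡7 (mod 37); (33|37)=+1, (7|37)=+1; sign (−1)^0·+1^4·+1^2 = +1.
(a,b)_∞: sgn(-714)=−, sgn(-150722)=−, so -1.
(a,b)_5: α=-6, u≡4; β=-8, v≡3 (mod 5); (4|5)=+1, (3|5)=-1; sign (−1)^0·+1^-8·-1^-6 = +1.
(a,b)_29: α=2, u≡14; β=4, v≡23 (mod 29); (14|29)=-1, (23|29)=+1; sign (−1)^0·-1^4·+1^2 = +1.
(a,b)_31: α=2, u≡29; β=3, v≡1 (mod 31); (29|31)=-1, (1|31)=+1; sign (−1)^0·-1^3·+1^2 = -1.
Ram(-714, -150722) = {31, ∞}; no ℚ_31-point on the conic.

[31, inf]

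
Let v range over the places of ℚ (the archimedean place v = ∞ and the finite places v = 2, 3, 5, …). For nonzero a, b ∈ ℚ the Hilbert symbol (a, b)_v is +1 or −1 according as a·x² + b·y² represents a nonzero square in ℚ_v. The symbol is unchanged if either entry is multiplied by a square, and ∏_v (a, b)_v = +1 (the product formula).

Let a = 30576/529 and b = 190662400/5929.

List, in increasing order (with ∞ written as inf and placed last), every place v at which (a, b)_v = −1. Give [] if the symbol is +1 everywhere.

Mod squares: a ≡ 39, b ≡ 31. Check v ∈ {∞, 2, 3, 5, 7, 11, 13, 23, 31}.
v=5: a=5^0·(≡4), b=5^2·(≡4) mod 5; (4|5)=+1, (4|5)=+1; (−1)^{0·2·2}·(+1)^2·(+1)^0 = +1.
v=2: v_2(a)=4, v_2(b)=8; units ≡ 7, 7 (mod 8); ε·ε+αω+βω = 1·1+4·0+8·0 ≡ 1  ⇒  (a,b)_2 = -1.
v=3: a=3^1·(≡1), b=3^0·(≡1) mod 3; (1|3)=+1, (1|3)=+1; (−1)^{1·0·1}·(+1)^0·(+1)^1 = +1.
v=31: a=31^0·(≡5), b=31^3·(≡25) mod 31; (5|31)=+1, (25|31)=+1; (−1)^{0·3·15}·(+1)^3·(+1)^0 = +1.
v=11: a=11^0·(≡7), b=11^-2·(≡1) mod 11; (7|11)=-1, (1|11)=+1; (−1)^{0·-2·5}·(-1)^-2·(+1)^0 = +1.
v=23: a=23^-2·(≡9), b=23^0·(≡2) mod 23; (9|23)=+1, (2|23)=+1; (−1)^{-2·0·11}·(+1)^0·(+1)^-2 = +1.
v=∞: 39 > 0 and 31 > 0  ⇒  (a,b)_∞ = +1.
v=7: a=7^2·(≡2), b=7^-2·(≡6) mod 7; (2|7)=+1, (6|7)=-1; (−1)^{2·-2·3}·(+1)^-2·(-1)^2 = +1.
v=13: a=13^1·(≡10), b=13^0·(≡6) mod 13; (10|13)=+1, (6|13)=-1; (−1)^{1·0·6}·(+1)^0·(-1)^1 = -1.
(39, 31 / ℚ) ramifies at {2, 13}: a division algebra.

[2, 13]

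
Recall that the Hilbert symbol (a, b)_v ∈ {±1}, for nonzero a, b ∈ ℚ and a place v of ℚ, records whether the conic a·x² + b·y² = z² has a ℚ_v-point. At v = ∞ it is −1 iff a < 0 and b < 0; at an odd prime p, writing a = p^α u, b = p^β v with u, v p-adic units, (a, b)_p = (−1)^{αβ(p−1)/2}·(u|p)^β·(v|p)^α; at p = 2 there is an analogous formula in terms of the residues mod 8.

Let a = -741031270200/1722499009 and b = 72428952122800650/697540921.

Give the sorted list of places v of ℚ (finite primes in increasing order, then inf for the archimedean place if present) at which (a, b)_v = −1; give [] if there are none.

(a, b) ≡ (-78, 26) mod (ℚ^×)²; places V = {2, 3, 5, 7, 11, 13, 19, ∞}.
(a,b)_19: α=4, u≡4; β=8, v≡5 (mod 19); (4|19)=+1, (5|19)=+1; sign (−1)^0·+1^8·+1^4 = +1.
(a,b)_11: α=-4, u≡8; β=-2, v≡4 (mod 11); (8|11)=-1, (4|11)=+1; sign (−1)^0·-1^-2·+1^-4 = +1.
(a,b)_3: α=7, u≡1; β=8, v≡2 (mod 3); (1|3)=+1, (2|3)=-1; sign (−1)^0·+1^8·-1^7 = -1.
(a,b)_7: α=-6, u≡6; β=-8, v≡3 (mod 7); (6|7)=-1, (3|7)=-1; sign (−1)^0·-1^-8·-1^-6 = +1.
(a,b)_∞: sgn(-78)=−, sgn(26)=+, so +1.
(a,b)_2: α=3, β=1; u≡1, v≡5 (mod 8); ε(u)ε(v)=0·0, αω(v)=3·1, βω(u)=1·0; sum ≡ 1  ⇒  -1.
(a,b)_13: α=1, u≡6; β=1, v≡2 (mod 13); (6|13)=-1, (2|13)=-1; sign (−1)^0·-1^1·-1^1 = +1.
(a,b)_5: α=2, u≡3; β=2, v≡1 (mod 5); (3|5)=-1, (1|5)=+1; sign (−1)^0·-1^2·+1^2 = +1.
|Ram(-78, 26)| = 2, even; anisotropic at {2, 3}.

[2, 3]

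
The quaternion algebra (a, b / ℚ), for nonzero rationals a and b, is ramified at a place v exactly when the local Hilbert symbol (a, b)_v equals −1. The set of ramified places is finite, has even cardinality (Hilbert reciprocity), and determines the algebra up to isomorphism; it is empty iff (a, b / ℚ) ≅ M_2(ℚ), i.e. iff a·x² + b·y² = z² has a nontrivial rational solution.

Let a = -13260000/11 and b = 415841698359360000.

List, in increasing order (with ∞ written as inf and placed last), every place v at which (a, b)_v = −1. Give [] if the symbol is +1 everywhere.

(a, b) ≡ (-14586, 714) mod (ℚ^×)²; places V = {2, 3, 5, 7, 11, 13, 17, ∞}.
(a,b)_11: α=-1, u≡5; β=0, v≡2 (mod 11); (5|11)=+1, (2|11)=-1; sign (−1)^0·+1^0·-1^-1 = -1.
(a,b)_3: α=1, u≡1; β=3, v≡1 (mod 3); (1|3)=+1, (1|3)=+1; sign (−1)^1·+1^3·+1^1 = -1.
(a,b)_7: α=0, u≡4; β=3, v≡2 (mod 7); (4|7)=+1, (2|7)=+1; sign (−1)^0·+1^3·+1^0 = +1.
(a,b)_2: α=5, β=9; u≡3, v≡5 (mod 8); ε(u)ε(v)=1·0, αω(v)=5·1, βω(u)=9·1; sum ≡ 0  ⇒  +1.
(a,b)_5: α=4, u≡4; β=4, v≡1 (mod 5); (4|5)=+1, (1|5)=+1; sign (−1)^0·+1^4·+1^4 = +1.
(a,b)_13: α=1, u≡10; β=4, v≡1 (mod 13); (10|13)=+1, (1|13)=+1; sign (−1)^0·+1^4·+1^1 = +1.
(a,b)_∞: sgn(-14586)=−, sgn(714)=+, so +1.
(a,b)_17: α=1, u≡1; β=3, v≡15 (mod 17); (1|17)=+1, (15|17)=+1; sign (−1)^0·+1^3·+1^1 = +1.
Ram(-14586, 714) = {3, 11}; no ℚ_3-point on the conic.

[3, 11]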